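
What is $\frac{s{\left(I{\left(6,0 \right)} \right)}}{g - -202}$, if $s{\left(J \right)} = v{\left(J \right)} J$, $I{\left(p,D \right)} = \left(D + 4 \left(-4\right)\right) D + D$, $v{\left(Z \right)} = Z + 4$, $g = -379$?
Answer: $0$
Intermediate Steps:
$v{\left(Z \right)} = 4 + Z$
$I{\left(p,D \right)} = D + D \left(-16 + D\right)$ ($I{\left(p,D \right)} = \left(D - 16\right) D + D = \left(-16 + D\right) D + D = D \left(-16 + D\right) + D = D + D \left(-16 + D\right)$)
$s{\left(J \right)} = J \left(4 + J\right)$ ($s{\left(J \right)} = \left(4 + J\right) J = J \left(4 + J\right)$)
$\frac{s{\left(I{\left(6,0 \right)} \right)}}{g - -202} = \frac{0 \left(-15 + 0\right) \left(4 + 0 \left(-15 + 0\right)\right)}{-379 - -202} = \frac{0 \left(-15\right) \left(4 + 0 \left(-15\right)\right)}{-379 + 202} = \frac{0 \left(4 + 0\right)}{-177} = 0 \cdot 4 \left(- \frac{1}{177}\right) = 0 \left(- \frac{1}{177}\right) = 0$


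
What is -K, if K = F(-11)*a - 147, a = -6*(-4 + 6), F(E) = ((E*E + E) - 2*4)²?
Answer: 124995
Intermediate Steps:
F(E) = (-8 + E + E²)² (F(E) = ((E² + E) - 8)² = ((E + E²) - 8)² = (-8 + E + E²)²)
a = -12 (a = -6*2 = -12)
K = -124995 (K = (-8 - 11 + (-11)²)²*(-12) - 147 = (-8 - 11 + 121)²*(-12) - 147 = 102²*(-12) - 147 = 10404*(-12) - 147 = -124848 - 147 = -124995)
-K = -1*(-124995) = 124995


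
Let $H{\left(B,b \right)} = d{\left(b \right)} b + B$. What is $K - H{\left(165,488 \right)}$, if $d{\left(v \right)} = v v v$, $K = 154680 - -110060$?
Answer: $-56712300161$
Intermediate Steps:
$K = 264740$ ($K = 154680 + 110060 = 264740$)
$d{\left(v \right)} = v^{3}$ ($d{\left(v \right)} = v^{2} v = v^{3}$)
$H{\left(B,b \right)} = B + b^{4}$ ($H{\left(B,b \right)} = b^{3} b + B = b^{4} + B = B + b^{4}$)
$K - H{\left(165,488 \right)} = 264740 - \left(165 + 488^{4}\right) = 264740 - \left(165 + 56712564736\right) = 264740 - 56712564901 = -56712300161$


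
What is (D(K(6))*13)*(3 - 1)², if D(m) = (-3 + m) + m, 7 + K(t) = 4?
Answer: -468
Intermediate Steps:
K(t) = -3 (K(t) = -7 + 4 = -3)
D(m) = -3 + 2*m
(D(K(6))*13)*(3 - 1)² = ((-3 + 2*(-3))*13)*(3 - 1)² = ((-3 - 6)*13)*2² = -9*13*4 = -117*4 = -468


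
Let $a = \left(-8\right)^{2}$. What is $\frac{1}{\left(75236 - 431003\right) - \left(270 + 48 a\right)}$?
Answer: $- \frac{1}{359109} \approx -2.7847 \cdot 10^{-6}$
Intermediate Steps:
$a = 64$
$\frac{1}{\left(75236 - 431003\right) - \left(270 + 48 a\right)} = \frac{1}{\left(75236 - 431003\right) - 3342} = \frac{1}{-355767 - 3342} = \frac{1}{-359109} = - \frac{1}{359109}$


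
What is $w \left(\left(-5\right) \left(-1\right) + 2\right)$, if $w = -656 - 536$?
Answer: $-8344$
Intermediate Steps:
$w = -1192$
$w \left(\left(-5\right) \left(-1\right) + 2\right) = - 1192 \left(\left(-5\right) \left(-1\right) + 2\right) = - 1192 \left(5 + 2\right) = \left(-1192\right) 7 = -8344$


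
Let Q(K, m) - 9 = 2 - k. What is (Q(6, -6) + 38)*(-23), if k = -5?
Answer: -1242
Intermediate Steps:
Q(K, m) = 16 (Q(K, m) = 9 + (2 - 1*(-5)) = 9 + (2 + 5) = 9 + 7 = 16)
(Q(6, -6) + 38)*(-23) = (16 + 38)*(-23) = 54*(-23) = -1242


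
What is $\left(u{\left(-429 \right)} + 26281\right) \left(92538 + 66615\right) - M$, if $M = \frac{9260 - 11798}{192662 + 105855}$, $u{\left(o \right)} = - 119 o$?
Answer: $\frac{3674033738645070}{298517} \approx 1.2308 \cdot 10^{10}$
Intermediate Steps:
$M = - \frac{2538}{298517} \approx -0.008502$
$\left(u{\left(-429 \right)} + 26281\right) \left(92538 + 66615\right) - M = \left(\left(-119\right) \left(-429\right) + 26281\right) \left(92538 + 66615\right) - - \frac{2538}{298517} = \left(51051 + 26281\right) 159153 + \frac{2538}{298517} = 77332 \cdot 159153 + \frac{2538}{298517} = 12307619796 + \frac{2538}{298517} = \frac{3674033738645070}{298517}$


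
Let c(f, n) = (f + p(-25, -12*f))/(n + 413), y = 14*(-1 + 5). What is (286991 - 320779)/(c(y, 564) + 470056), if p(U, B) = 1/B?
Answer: -22183308672/308612484095 ≈ -0.071881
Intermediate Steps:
y = 56 (y = 14*4 = 56)
c(f, n) = (f - 1/(12*f))/(413 + n) (c(f, n) = (f + 1/(-12*f))/(n + 413) = (f - 1/(12*f))/(413 + n))
(286991 - 320779)/(c(y, 564) + 470056) = (286991 - 320779)/((-1/12 + 56**2)/(56*(413 + 564)) + 470056) = -33788/((1/56)*(-1/12 + 3136)/977 + 470056) = -33788/((1/56)*(1/977)*(37631/12) + 470056) = -33788/(37631/656544 + 470056) = -33788/308612484095/656544 = -33788*656544/308612484095 = -22183308672/308612484095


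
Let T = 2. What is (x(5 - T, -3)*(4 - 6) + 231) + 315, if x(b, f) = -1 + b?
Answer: 542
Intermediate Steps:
(x(5 - T, -3)*(4 - 6) + 231) + 315 = ((-1 + (5 - 1*2))*(4 - 6) + 231) + 315 = ((-1 + (5 - 2))*(-2) + 231) + 315 = ((-1 + 3)*(-2) + 231) + 315 = (2*(-2) + 231) + 315 = (-4 + 231) + 315 = 227 + 315 = 542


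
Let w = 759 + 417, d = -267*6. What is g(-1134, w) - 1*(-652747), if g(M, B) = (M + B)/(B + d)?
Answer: 46345030/71 ≈ 6.5275e+5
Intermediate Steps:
d = -1602
w = 1176
g(M, B) = (B + M)/(-1602 + B) (g(M, B) = (M + B)/(B - 1602) = (B + M)/(-1602 + B))
g(-1134, w) - 1*(-652747) = (1176 - 1134)/(-1602 + 1176) - 1*(-652747) = 42/(-426) + 652747 = -1/426*42 + 652747 = -7/71 + 652747 = 46345030/71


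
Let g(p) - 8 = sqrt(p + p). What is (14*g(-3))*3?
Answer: 336 + 42*I*sqrt(6) ≈ 336.0 + 102.88*I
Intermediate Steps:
g(p) = 8 + sqrt(2)*sqrt(p) (g(p) = 8 + sqrt(p + p) = 8 + sqrt(2*p) = 8 + sqrt(2)*sqrt(p))
(14*g(-3))*3 = (14*(8 + sqrt(2)*sqrt(-3)))*3 = (14*(8 + sqrt(2)*(I*sqrt(3))))*3 = (14*(8 + I*sqrt(6)))*3 = (112 + 14*I*sqrt(6))*3 = 336 + 42*I*sqrt(6)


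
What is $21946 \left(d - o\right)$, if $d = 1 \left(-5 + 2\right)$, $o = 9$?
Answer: $-263352$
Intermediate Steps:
$d = -3$ ($d = 1 \left(-3\right) = -3$)
$21946 \left(d - o\right) = 21946 \left(-3 - 9\right) = 21946 \left(-12\right) = -263352$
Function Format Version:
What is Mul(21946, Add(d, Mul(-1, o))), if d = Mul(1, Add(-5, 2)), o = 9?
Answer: -263352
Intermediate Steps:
d = -3 (d = Mul(1, -3) = -3)
Mul(21946, Add(d, Mul(-1, o))) = Mul(21946, Add(-3, Mul(-1, 9))) = Mul(21946, Add(-3, -9)) = Mul(21946, -12) = -263352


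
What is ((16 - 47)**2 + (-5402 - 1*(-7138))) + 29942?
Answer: 32639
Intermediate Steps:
((16 - 47)**2 + (-5402 - 1*(-7138))) + 29942 = ((-31)**2 + (-5402 + 7138)) + 29942 = (961 + 1736) + 29942 = 2697 + 29942 = 32639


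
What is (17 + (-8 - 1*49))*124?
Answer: -4960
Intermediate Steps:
(17 + (-8 - 1*49))*124 = (17 + (-8 - 49))*124 = (17 - 57)*124 = -40*124 = -4960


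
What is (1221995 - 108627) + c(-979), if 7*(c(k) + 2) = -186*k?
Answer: 7975656/7 ≈ 1.1394e+6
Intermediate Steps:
c(k) = -2 - 186*k/7 (c(k) = -2 + (-186*k)/7 = -2 - 186*k/7)
(1221995 - 108627) + c(-979) = (1221995 - 108627) + (-2 - 186/7*(-979)) = 1113368 + (-2 + 182094/7) = 1113368 + 182080/7 = 7975656/7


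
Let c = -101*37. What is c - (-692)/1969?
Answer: -7357461/1969 ≈ -3736.6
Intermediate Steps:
c = -3737
c - (-692)/1969 = -3737 - (-692)/1969 = -3737 - 1*(-692/1969) = -3737 + 692/1969 = -7357461/1969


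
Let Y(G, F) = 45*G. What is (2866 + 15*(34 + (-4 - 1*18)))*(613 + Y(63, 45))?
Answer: 10502608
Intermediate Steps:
(2866 + 15*(34 + (-4 - 1*18)))*(613 + Y(63, 45)) = (2866 + 15*(34 + (-4 - 1*18)))*(613 + 45*63) = (2866 + 15*(34 + (-4 - 18)))*(613 + 2835) = (2866 + 15*(34 - 22))*3448 = (2866 + 15*12)*3448 = (2866 + 180)*3448 = 3046*3448 = 10502608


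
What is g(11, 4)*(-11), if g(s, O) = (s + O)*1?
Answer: -165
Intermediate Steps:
g(s, O) = O + s (g(s, O) = (O + s)*1 = O + s)
g(11, 4)*(-11) = (4 + 11)*(-11) = 15*(-11) = -165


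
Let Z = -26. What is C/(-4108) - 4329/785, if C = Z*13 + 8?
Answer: -8762241/1612390 ≈ -5.4343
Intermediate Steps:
C = -330 (C = -26*13 + 8 = -338 + 8 = -330)
C/(-4108) - 4329/785 = -330/(-4108) - 4329/785 = -330*(-1/4108) - 4329*1/785 = 165/2054 - 4329/785 = -8762241/1612390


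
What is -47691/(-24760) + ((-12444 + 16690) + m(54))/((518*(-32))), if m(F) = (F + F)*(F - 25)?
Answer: 5427203/3664480 ≈ 1.4810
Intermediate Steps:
m(F) = 2*F*(-25 + F) (m(F) = (2*F)*(-25 + F) = 2*F*(-25 + F))
-47691/(-24760) + ((-12444 + 16690) + m(54))/((518*(-32))) = -47691/(-24760) + ((-12444 + 16690) + 2*54*(-25 + 54))/((518*(-32))) = -47691*(-1/24760) + (4246 + 2*54*29)/(-16576) = 47691/24760 + (4246 + 3132)*(-1/16576) = 47691/24760 + 7378*(-1/16576) = 47691/24760 - 527/1184 = 5427203/3664480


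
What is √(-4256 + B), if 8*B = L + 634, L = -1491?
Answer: I*√69810/4 ≈ 66.054*I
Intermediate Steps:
B = -857/8 (B = (-1491 + 634)/8 = (⅛)*(-857) = -857/8 ≈ -107.13)
√(-4256 + B) = √(-4256 - 857/8) = √(-34905/8) = I*√69810/4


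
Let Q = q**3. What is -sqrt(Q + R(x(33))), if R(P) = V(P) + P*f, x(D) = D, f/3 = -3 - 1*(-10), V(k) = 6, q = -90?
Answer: -I*sqrt(728301) ≈ -853.41*I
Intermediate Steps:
f = 21 (f = 3*(-3 - 1*(-10)) = 3*(-3 + 10) = 3*7 = 21)
Q = -729000 (Q = (-90)**3 = -729000)
R(P) = 6 + 21*P (R(P) = 6 + P*21 = 6 + 21*P)
-sqrt(Q + R(x(33))) = -sqrt(-729000 + (6 + 21*33)) = -sqrt(-729000 + (6 + 693)) = -sqrt(-729000 + 699) = -sqrt(-728301) = -I*sqrt(728301)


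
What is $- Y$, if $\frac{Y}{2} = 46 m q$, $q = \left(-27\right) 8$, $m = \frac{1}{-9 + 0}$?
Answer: $-2208$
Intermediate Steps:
$m = - \frac{1}{9}$ ($m = \frac{1}{-9} = - \frac{1}{9} \approx -0.11111$)
$q = -216$
$Y = 2208$ ($Y = 2 \cdot 46 \left(- \frac{1}{9}\right) \left(-216\right) = 2 \left(\left(- \frac{46}{9}\right) \left(-216\right)\right) = 2 \cdot 1104 = 2208$)
$- Y = \left(-1\right) 2208 = -2208$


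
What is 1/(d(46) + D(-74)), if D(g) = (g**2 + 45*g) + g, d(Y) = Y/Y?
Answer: 1/2073 ≈ 0.00048239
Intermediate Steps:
d(Y) = 1
D(g) = g**2 + 46*g
1/(d(46) + D(-74)) = 1/(1 - 74*(46 - 74)) = 1/(1 - 74*(-28)) = 1/(1 + 2072) = 1/2073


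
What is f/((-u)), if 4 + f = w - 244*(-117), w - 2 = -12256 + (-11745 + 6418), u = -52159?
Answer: 10963/52159 ≈ 0.21018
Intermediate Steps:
w = -17581 (w = 2 + (-12256 + (-11745 + 6418)) = 2 + (-12256 - 5327) = 2 - 17583 = -17581)
f = 10963 (f = -4 + (-17581 - 244*(-117)) = -4 + (-17581 - 1*(-28548)) = -4 + (-17581 + 28548) = -4 + 10967 = 10963)
f/((-u)) = 10963/((-1*(-52159))) = 10963/52159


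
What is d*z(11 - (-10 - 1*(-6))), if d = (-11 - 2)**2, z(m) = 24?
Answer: 4056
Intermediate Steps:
d = 169 (d = (-13)**2 = 169)
d*z(11 - (-10 - 1*(-6))) = 169*24 = 4056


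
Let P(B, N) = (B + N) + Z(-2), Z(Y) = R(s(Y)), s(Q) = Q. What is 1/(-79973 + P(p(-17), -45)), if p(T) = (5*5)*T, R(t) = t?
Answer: -1/80445 ≈ -1.2431e-5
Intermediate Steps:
p(T) = 25*T
Z(Y) = Y
P(B, N) = -2 + B + N (P(B, N) = (B + N) - 2 = -2 + B + N)
1/(-79973 + P(p(-17), -45)) = 1/(-79973 + (-2 + 25*(-17) - 45)) = 1/(-79973 + (-2 - 425 - 45)) = 1/(-79973 - 472) = 1/(-80445) = -1/80445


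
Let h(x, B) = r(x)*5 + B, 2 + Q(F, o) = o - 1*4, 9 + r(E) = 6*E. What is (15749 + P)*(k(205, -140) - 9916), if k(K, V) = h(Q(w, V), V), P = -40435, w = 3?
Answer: 357477966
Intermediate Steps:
r(E) = -9 + 6*E
Q(F, o) = -6 + o (Q(F, o) = -2 + (o - 1*4) = -2 + (o - 4) = -2 + (-4 + o) = -6 + o)
h(x, B) = -45 + B + 30*x (h(x, B) = (-9 + 6*x)*5 + B = (-45 + 30*x) + B = -45 + B + 30*x)
k(K, V) = -225 + 31*V (k(K, V) = -45 + V + 30*(-6 + V) = -45 + V + (-180 + 30*V) = -225 + 31*V)
(15749 + P)*(k(205, -140) - 9916) = (15749 - 40435)*((-225 + 31*(-140)) - 9916) = -24686*((-225 - 4340) - 9916) = -24686*(-4565 - 9916) = -24686*(-14481) = 357477966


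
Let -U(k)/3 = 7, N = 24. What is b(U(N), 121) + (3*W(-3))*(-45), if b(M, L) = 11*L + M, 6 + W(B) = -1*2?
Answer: 2390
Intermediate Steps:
W(B) = -8 (W(B) = -6 - 1*2 = -6 - 2 = -8)
U(k) = -21 (U(k) = -3*7 = -21)
b(M, L) = M + 11*L
b(U(N), 121) + (3*W(-3))*(-45) = (-21 + 11*121) + (3*(-8))*(-45) = (-21 + 1331) - 24*(-45) = 1310 + 1080 = 2390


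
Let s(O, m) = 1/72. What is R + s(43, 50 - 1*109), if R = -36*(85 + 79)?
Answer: -425087/72 ≈ -5904.0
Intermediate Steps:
s(O, m) = 1/72
R = -5904 (R = -36*164 = -5904)
R + s(43, 50 - 1*109) = -5904 + 1/72 = -425087/72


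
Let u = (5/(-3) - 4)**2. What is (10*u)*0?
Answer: 0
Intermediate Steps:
u = 289/9 (u = (5*(-1/3) - 4)**2 = (-5/3 - 4)**2 = (-17/3)**2 = 289/9 ≈ 32.111)
(10*u)*0 = (10*(289/9))*0 = (2890/9)*0 = 0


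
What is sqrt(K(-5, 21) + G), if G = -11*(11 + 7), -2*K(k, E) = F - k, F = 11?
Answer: I*sqrt(206) ≈ 14.353*I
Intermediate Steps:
K(k, E) = -11/2 + k/2 (K(k, E) = -(11 - k)/2 = -11/2 + k/2)
G = -198 (G = -11*18 = -198)
sqrt(K(-5, 21) + G) = sqrt((-11/2 + (1/2)*(-5)) - 198) = sqrt((-11/2 - 5/2) - 198) = sqrt(-8 - 198) = sqrt(-206) = I*sqrt(206)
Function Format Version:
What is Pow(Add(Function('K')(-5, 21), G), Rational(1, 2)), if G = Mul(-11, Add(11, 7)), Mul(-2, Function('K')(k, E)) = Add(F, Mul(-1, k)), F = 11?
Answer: Mul(I, Pow(206, Rational(1, 2))) ≈ Mul(14.353, I)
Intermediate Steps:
Function('K')(k, E) = Add(Rational(-11, 2), Mul(Rational(1, 2), k)) (Function('K')(k, E) = Mul(Rational(-1, 2), Add(11, Mul(-1, k))) = Add(Rational(-11, 2), Mul(Rational(1, 2), k)))
G = -198 (G = Mul(-11, 18) = -198)
Pow(Add(Function('K')(-5, 21), G), Rational(1, 2)) = Pow(Add(Add(Rational(-11, 2), Mul(Rational(1, 2), -5)), -198), Rational(1, 2)) = Pow(Add(Add(Rational(-11, 2), Rational(-5, 2)), -198), Rational(1, 2)) = Pow(Add(-8, -198), Rational(1, 2)) = Pow(-206, Rational(1, 2)) = Mul(I, Pow(206, Rational(1, 2)))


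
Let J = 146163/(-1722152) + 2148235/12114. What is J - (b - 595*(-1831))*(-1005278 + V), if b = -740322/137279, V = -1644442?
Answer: 4133674778307731033350789391/1431967498799256 ≈ 2.8867e+12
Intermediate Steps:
b = -740322/137279 (b = -740322*1/137279 = -740322/137279 ≈ -5.3928)
J = 1848908291569/10431074664 (J = 146163*(-1/1722152) + 2148235*(1/12114) = -146163/1722152 + 2148235/12114 = 1848908291569/10431074664 ≈ 177.25)
J - (b - 595*(-1831))*(-1005278 + V) = 1848908291569/10431074664 - (-740322/137279 - 595*(-1831))*(-1005278 - 1644442) = 1848908291569/10431074664 - (-740322/137279 + 1089445)*(-2649720) = 1848908291569/10431074664 - 149557179833*(-2649720)/137279 = 1848908291569/10431074664 - 1*(-396284650547096760/137279) = 1848908291569/10431074664 + 396284650547096760/137279 = 4133674778307731033350789391/1431967498799256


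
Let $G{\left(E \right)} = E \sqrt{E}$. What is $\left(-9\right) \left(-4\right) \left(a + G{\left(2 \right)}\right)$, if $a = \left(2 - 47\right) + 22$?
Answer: $-828 + 72 \sqrt{2} \approx -726.18$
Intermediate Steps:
$a = -23$ ($a = -45 + 22 = -23$)
$G{\left(E \right)} = E^{\frac{3}{2}}$
$\left(-9\right) \left(-4\right) \left(a + G{\left(2 \right)}\right) = \left(-9\right) \left(-4\right) \left(-23 + 2^{\frac{3}{2}}\right) = 36 \left(-23 + 2 \sqrt{2}\right) = -828 + 72 \sqrt{2}$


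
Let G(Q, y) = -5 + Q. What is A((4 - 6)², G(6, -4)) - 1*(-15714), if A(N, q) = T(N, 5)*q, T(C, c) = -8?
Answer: 15706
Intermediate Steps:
A(N, q) = -8*q
A((4 - 6)², G(6, -4)) - 1*(-15714) = -8*(-5 + 6) - 1*(-15714) = -8*1 + 15714 = -8 + 15714 = 15706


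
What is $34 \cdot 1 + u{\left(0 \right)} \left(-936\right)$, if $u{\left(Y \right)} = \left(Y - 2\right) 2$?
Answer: $3778$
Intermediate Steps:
$u{\left(Y \right)} = -4 + 2 Y$ ($u{\left(Y \right)} = \left(-2 + Y\right) 2 = -4 + 2 Y$)
$34 \cdot 1 + u{\left(0 \right)} \left(-936\right) = 34 \cdot 1 + \left(-4 + 2 \cdot 0\right) \left(-936\right) = 34 + \left(-4 + 0\right) \left(-936\right) = 34 - -3744 = 34 + 3744 = 3778$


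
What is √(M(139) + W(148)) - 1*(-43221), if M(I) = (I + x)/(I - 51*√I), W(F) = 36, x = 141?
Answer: 43221 + 2*√(-1321 + 459*√139)/√(-139 + 51*√139) ≈ 43227.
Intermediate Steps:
M(I) = (141 + I)/(I - 51*√I) (M(I) = (I + 141)/(I - 51*√I) = (141 + I)/(I - 51*√I))
√(M(139) + W(148)) - 1*(-43221) = √((141 + 139)/(139 - 51*√139) + 36) - 1*(-43221) = √(280/(139 - 51*√139) + 36) + 43221 = √(36 + 280/(139 - 51*√139)) + 43221 = 43221 + √(36 + 280/(139 - 51*√139))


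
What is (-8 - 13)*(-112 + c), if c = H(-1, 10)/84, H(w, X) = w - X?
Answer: 9419/4 ≈ 2354.8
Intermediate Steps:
c = -11/84 (c = (-1 - 1*10)/84 = (-1 - 10)*(1/84) = -11*1/84 = -11/84 ≈ -0.13095)
(-8 - 13)*(-112 + c) = (-8 - 13)*(-112 - 11/84) = -21*(-9419/84) = 9419/4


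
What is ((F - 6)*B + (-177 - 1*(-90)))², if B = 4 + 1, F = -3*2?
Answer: 21609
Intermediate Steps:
F = -6
B = 5
((F - 6)*B + (-177 - 1*(-90)))² = ((-6 - 6)*5 + (-177 - 1*(-90)))² = (-12*5 + (-177 + 90))² = (-60 - 87)² = (-147)² = 21609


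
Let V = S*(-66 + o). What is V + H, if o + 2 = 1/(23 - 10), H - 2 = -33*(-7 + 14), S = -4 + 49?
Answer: -42712/13 ≈ -3285.5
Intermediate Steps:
S = 45
H = -229 (H = 2 - 33*(-7 + 14) = 2 - 33*7 = 2 - 231 = -229)
o = -25/13 (o = -2 + 1/(23 - 10) = -2 + 1/13 = -25/13 ≈ -1.9231)
V = -39735/13 (V = 45*(-66 - 25/13) = 45*(-883/13) = -39735/13 ≈ -3056.5)
V + H = -39735/13 - 229 = -42712/13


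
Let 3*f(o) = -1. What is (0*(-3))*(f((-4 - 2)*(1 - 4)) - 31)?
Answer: 0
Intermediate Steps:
f(o) = -⅓ (f(o) = (⅓)*(-1) = -⅓)
(0*(-3))*(f((-4 - 2)*(1 - 4)) - 31) = (0*(-3))*(-⅓ - 31) = 0*(-94/3) = 0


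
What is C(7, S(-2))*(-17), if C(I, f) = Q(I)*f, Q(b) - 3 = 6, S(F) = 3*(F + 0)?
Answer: 918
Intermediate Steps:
S(F) = 3*F
Q(b) = 9 (Q(b) = 3 + 6 = 9)
C(I, f) = 9*f
C(7, S(-2))*(-17) = (9*(3*(-2)))*(-17) = (9*(-6))*(-17) = -54*(-17) = 918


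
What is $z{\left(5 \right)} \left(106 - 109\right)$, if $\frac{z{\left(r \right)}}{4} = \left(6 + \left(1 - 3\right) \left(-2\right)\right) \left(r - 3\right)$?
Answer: $-240$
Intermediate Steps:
$z{\left(r \right)} = -120 + 40 r$ ($z{\left(r \right)} = 4 \left(6 + \left(1 - 3\right) \left(-2\right)\right) \left(r - 3\right) = 4 \left(6 - -4\right) \left(-3 + r\right) = 4 \left(6 + 4\right) \left(-3 + r\right) = 4 \cdot 10 \left(-3 + r\right) = 4 \left(-30 + 10 r\right) = -120 + 40 r$)
$z{\left(5 \right)} \left(106 - 109\right) = \left(-120 + 40 \cdot 5\right) \left(106 - 109\right) = \left(-120 + 200\right) \left(-3\right) = 80 \left(-3\right) = -240$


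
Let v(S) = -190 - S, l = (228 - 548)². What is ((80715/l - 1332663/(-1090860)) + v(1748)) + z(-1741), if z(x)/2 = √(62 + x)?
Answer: -720859875253/372346880 + 2*I*√1679 ≈ -1936.0 + 81.951*I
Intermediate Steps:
l = 102400 (l = (-320)² = 102400)
z(x) = 2*√(62 + x)
((80715/l - 1332663/(-1090860)) + v(1748)) + z(-1741) = ((80715/102400 - 1332663/(-1090860)) + (-190 - 1*1748)) + 2*√(62 - 1741) = ((80715*(1/102400) - 1332663*(-1/1090860)) + (-190 - 1748)) + 2*√(-1679) = ((16143/20480 + 444221/363620) - 1938) + 2*(I*√1679) = (748378187/372346880 - 1938) + 2*I*√1679 = -720859875253/372346880 + 2*I*√1679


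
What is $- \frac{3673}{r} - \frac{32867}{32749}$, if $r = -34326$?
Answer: $- \frac{1007905565}{1124142174} \approx -0.8966$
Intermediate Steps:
$- \frac{3673}{r} - \frac{32867}{32749} = - \frac{3673}{-34326} - \frac{32867}{32749} = \left(-3673\right) \left(- \frac{1}{34326}\right) - \frac{32867}{32749} = \frac{3673}{34326} - \frac{32867}{32749} = - \frac{1007905565}{1124142174}$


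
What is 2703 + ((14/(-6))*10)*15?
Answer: 2353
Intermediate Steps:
2703 + ((14/(-6))*10)*15 = 2703 + ((14*(-⅙))*10)*15 = 2703 - 7/3*10*15 = 2703 - 70/3*15 = 2703 - 350 = 2353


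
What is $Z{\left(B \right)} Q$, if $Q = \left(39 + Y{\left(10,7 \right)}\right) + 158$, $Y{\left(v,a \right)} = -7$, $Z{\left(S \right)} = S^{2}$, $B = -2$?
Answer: $760$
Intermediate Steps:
$Q = 190$ ($Q = \left(39 - 7\right) + 158 = 32 + 158 = 190$)
$Z{\left(B \right)} Q = \left(-2\right)^{2} \cdot 190 = 4 \cdot 190 = 760$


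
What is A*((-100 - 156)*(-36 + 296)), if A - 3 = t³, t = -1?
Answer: -133120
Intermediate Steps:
A = 2 (A = 3 + (-1)³ = 3 - 1 = 2)
A*((-100 - 156)*(-36 + 296)) = 2*((-100 - 156)*(-36 + 296)) = 2*(-256*260) = 2*(-66560) = -133120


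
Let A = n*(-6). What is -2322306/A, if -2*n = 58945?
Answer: -774102/58945 ≈ -13.133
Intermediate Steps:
n = -58945/2 (n = -½*58945 = -58945/2 ≈ -29473.)
A = 176835 (A = -58945/2*(-6) = 176835)
-2322306/A = -2322306/176835 = -2322306*1/176835 = -774102/58945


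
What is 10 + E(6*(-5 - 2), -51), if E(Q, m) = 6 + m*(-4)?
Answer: 220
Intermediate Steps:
E(Q, m) = 6 - 4*m
10 + E(6*(-5 - 2), -51) = 10 + (6 - 4*(-51)) = 10 + (6 + 204) = 10 + 210 = 220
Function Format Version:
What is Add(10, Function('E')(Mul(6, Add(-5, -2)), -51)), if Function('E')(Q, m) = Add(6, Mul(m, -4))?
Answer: 220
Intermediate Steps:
Function('E')(Q, m) = Add(6, Mul(-4, m))
Add(10, Function('E')(Mul(6, Add(-5, -2)), -51)) = Add(10, Add(6, Mul(-4, -51))) = Add(10, Add(6, 204)) = Add(10, 210) = 220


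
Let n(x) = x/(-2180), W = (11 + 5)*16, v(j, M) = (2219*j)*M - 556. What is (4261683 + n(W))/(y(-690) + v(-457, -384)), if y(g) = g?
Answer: 331802453/30318087310 ≈ 0.010944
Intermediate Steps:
v(j, M) = -556 + 2219*M*j (v(j, M) = 2219*M*j - 556 = -556 + 2219*M*j)
W = 256 (W = 16*16 = 256)
n(x) = -x/2180 (n(x) = x*(-1/2180) = -x/2180)
(4261683 + n(W))/(y(-690) + v(-457, -384)) = (4261683 - 1/2180*256)/(-690 + (-556 + 2219*(-384)*(-457))) = (4261683 - 64/545)/(-690 + (-556 + 389407872)) = 2322617171/(545*(-690 + 389407316)) = (2322617171/545)/389406626 = (2322617171/545)*(1/389406626) = 331802453/30318087310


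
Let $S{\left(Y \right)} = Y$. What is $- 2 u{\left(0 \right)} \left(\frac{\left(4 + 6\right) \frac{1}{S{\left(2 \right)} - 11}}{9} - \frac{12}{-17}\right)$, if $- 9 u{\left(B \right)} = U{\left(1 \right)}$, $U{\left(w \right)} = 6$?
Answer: $\frac{3208}{4131} \approx 0.77657$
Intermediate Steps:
$u{\left(B \right)} = - \frac{2}{3}$ ($u{\left(B \right)} = \left(- \frac{1}{9}\right) 6 = - \frac{2}{3}$)
$- 2 u{\left(0 \right)} \left(\frac{\left(4 + 6\right) \frac{1}{S{\left(2 \right)} - 11}}{9} - \frac{12}{-17}\right) = \left(-2\right) \left(- \frac{2}{3}\right) \left(\frac{\left(4 + 6\right) \frac{1}{2 - 11}}{9} - \frac{12}{-17}\right) = \frac{4 \left(\frac{10}{-9} \cdot \frac{1}{9} - - \frac{12}{17}\right)}{3} = \frac{4 \left(10 \left(- \frac{1}{9}\right) \frac{1}{9} + \frac{12}{17}\right)}{3} = \frac{4 \left(\left(- \frac{10}{9}\right) \frac{1}{9} + \frac{12}{17}\right)}{3} = \frac{4 \left(- \frac{10}{81} + \frac{12}{17}\right)}{3} = \frac{4}{3} \cdot \frac{802}{1377} = \frac{3208}{4131}$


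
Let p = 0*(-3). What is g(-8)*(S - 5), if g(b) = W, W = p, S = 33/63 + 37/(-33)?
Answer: 0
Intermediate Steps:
S = -46/77 (S = 33*(1/63) + 37*(-1/33) = 11/21 - 37/33 = -46/77 ≈ -0.59740)
p = 0
W = 0
g(b) = 0
g(-8)*(S - 5) = 0*(-46/77 - 5) = 0*(-431/77) = 0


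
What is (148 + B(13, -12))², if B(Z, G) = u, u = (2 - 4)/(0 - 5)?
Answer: 550564/25 ≈ 22023.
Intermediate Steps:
u = ⅖ (u = -2/(-5) = -2*(-⅕) = ⅖ ≈ 0.40000)
B(Z, G) = ⅖
(148 + B(13, -12))² = (148 + ⅖)² = (742/5)² = 550564/25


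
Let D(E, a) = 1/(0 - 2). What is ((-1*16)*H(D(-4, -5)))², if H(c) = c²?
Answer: 16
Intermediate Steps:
D(E, a) = -½ (D(E, a) = 1/(-2) = -½)
((-1*16)*H(D(-4, -5)))² = ((-1*16)*(-½)²)² = (-16*¼)² = (-4)² = 16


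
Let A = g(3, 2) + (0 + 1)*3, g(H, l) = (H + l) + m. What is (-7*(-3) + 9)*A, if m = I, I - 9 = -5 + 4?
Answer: 480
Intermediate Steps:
I = 8 (I = 9 + (-5 + 4) = 9 - 1 = 8)
m = 8
g(H, l) = 8 + H + l (g(H, l) = (H + l) + 8 = 8 + H + l)
A = 16 (A = (8 + 3 + 2) + (0 + 1)*3 = 13 + 1*3 = 13 + 3 = 16)
(-7*(-3) + 9)*A = (-7*(-3) + 9)*16 = (21 + 9)*16 = 30*16 = 480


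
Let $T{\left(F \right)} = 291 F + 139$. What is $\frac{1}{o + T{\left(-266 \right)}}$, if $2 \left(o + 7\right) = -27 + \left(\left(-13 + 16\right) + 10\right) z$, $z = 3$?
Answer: $- \frac{1}{77268} \approx -1.2942 \cdot 10^{-5}$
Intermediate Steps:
$o = -1$ ($o = -7 + \frac{-27 + \left(\left(-13 + 16\right) + 10\right) 3}{2} = -7 + \frac{-27 + \left(3 + 10\right) 3}{2} = -7 + \frac{-27 + 13 \cdot 3}{2} = -7 + \frac{-27 + 39}{2} = -7 + \frac{1}{2} \cdot 12 = -7 + 6 = -1$)
$T{\left(F \right)} = 139 + 291 F$
$\frac{1}{o + T{\left(-266 \right)}} = \frac{1}{-1 + \left(139 + 291 \left(-266\right)\right)} = \frac{1}{-1 + \left(139 - 77406\right)} = \frac{1}{-1 - 77267} = \frac{1}{-77268} = - \frac{1}{77268}$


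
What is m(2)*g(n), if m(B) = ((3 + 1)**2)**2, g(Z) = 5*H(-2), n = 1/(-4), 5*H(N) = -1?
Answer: -256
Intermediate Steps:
H(N) = -1/5 (H(N) = (1/5)*(-1) = -1/5)
n = -1/4 ≈ -0.25000
g(Z) = -1 (g(Z) = 5*(-1/5) = -1)
m(B) = 256 (m(B) = (4**2)**2 = 16**2 = 256)
m(2)*g(n) = 256*(-1) = -256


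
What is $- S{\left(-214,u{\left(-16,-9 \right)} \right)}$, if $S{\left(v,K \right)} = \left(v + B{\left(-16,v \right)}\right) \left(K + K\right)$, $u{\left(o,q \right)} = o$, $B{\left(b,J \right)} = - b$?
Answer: $-6336$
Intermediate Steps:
$S{\left(v,K \right)} = 2 K \left(16 + v\right)$ ($S{\left(v,K \right)} = \left(v - -16\right) \left(K + K\right) = \left(v + 16\right) 2 K = \left(16 + v\right) 2 K = 2 K \left(16 + v\right)$)
$- S{\left(-214,u{\left(-16,-9 \right)} \right)} = - 2 \left(-16\right) \left(16 - 214\right) = - 2 \left(-16\right) \left(-198\right) = \left(-1\right) 6336 = -6336$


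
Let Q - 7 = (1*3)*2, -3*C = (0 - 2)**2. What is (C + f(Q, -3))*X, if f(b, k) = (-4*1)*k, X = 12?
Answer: 128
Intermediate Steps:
C = -4/3 (C = -(0 - 2)**2/3 = -1/3*(-2)**2 = -1/3*4 = -4/3 ≈ -1.3333)
Q = 13 (Q = 7 + (1*3)*2 = 7 + 3*2 = 7 + 6 = 13)
f(b, k) = -4*k
(C + f(Q, -3))*X = (-4/3 - 4*(-3))*12 = (-4/3 + 12)*12 = (32/3)*12 = 128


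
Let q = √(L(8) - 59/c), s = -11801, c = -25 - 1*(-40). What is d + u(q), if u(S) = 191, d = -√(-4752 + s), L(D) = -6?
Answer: 191 - I*√16553 ≈ 191.0 - 128.66*I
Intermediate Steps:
c = 15 (c = -25 + 40 = 15)
d = -I*√16553 (d = -√(-4752 - 11801) = -√(-16553) = -I*√16553 ≈ -128.66*I)
q = I*√2235/15 (q = √(-6 - 59/15) = √(-149/15) = I*√2235/15 ≈ 3.1517*I)
d + u(q) = -I*√16553 + 191 = 191 - I*√16553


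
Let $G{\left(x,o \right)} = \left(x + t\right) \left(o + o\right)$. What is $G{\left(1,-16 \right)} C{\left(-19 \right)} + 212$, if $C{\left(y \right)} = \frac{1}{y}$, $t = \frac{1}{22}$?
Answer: $\frac{44676}{209} \approx 213.76$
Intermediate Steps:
$t = \frac{1}{22} \approx 0.045455$
$G{\left(x,o \right)} = 2 o \left(\frac{1}{22} + x\right)$ ($G{\left(x,o \right)} = \left(x + \frac{1}{22}\right) \left(o + o\right) = \left(\frac{1}{22} + x\right) 2 o = 2 o \left(\frac{1}{22} + x\right)$)
$G{\left(1,-16 \right)} C{\left(-19 \right)} + 212 = \frac{\frac{1}{11} \left(-16\right) \left(1 + 22 \cdot 1\right)}{-19} + 212 = \frac{1}{11} \left(-16\right) \left(1 + 22\right) \left(- \frac{1}{19}\right) + 212 = \frac{1}{11} \left(-16\right) 23 \left(- \frac{1}{19}\right) + 212 = \left(- \frac{368}{11}\right) \left(- \frac{1}{19}\right) + 212 = \frac{368}{209} + 212 = \frac{44676}{209}$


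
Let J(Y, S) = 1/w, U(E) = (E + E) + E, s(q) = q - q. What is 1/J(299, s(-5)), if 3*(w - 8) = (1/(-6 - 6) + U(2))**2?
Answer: 8497/432 ≈ 19.669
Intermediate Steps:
s(q) = 0
U(E) = 3*E (U(E) = 2*E + E = 3*E)
w = 8497/432 (w = 8 + (1/(-6 - 6) + 3*2)**2/3 = 8 + (1/(-12) + 6)**2/3 = 8 + (-1/12 + 6)**2/3 = 8 + (71/12)**2/3 = 8 + (1/3)*(5041/144) = 8 + 5041/432 = 8497/432 ≈ 19.669)
J(Y, S) = 432/8497 (J(Y, S) = 1/(8497/432) = 432/8497)
1/J(299, s(-5)) = 1/(432/8497) = 8497/432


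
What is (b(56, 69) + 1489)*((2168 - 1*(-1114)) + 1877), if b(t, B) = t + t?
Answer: 8259559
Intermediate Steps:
b(t, B) = 2*t
(b(56, 69) + 1489)*((2168 - 1*(-1114)) + 1877) = (2*56 + 1489)*((2168 - 1*(-1114)) + 1877) = (112 + 1489)*((2168 + 1114) + 1877) = 1601*(3282 + 1877) = 1601*5159 = 8259559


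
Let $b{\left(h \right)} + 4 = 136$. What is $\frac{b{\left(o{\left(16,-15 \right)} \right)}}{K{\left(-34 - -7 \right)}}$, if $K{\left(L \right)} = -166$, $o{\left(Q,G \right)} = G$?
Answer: $- \frac{66}{83} \approx -0.79518$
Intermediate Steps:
$b{\left(h \right)} = 132$ ($b{\left(h \right)} = -4 + 136 = 132$)
$\frac{b{\left(o{\left(16,-15 \right)} \right)}}{K{\left(-34 - -7 \right)}} = \frac{132}{-166} = 132 \left(- \frac{1}{166}\right) = - \frac{66}{83}$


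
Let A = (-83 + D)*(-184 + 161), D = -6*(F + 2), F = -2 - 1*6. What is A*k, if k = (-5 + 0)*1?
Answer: -5405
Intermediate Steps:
F = -8 (F = -2 - 6 = -8)
k = -5 (k = -5*1 = -5)
D = 36 (D = -6*(-8 + 2) = -6*(-6) = 36)
A = 1081 (A = (-83 + 36)*(-184 + 161) = -47*(-23) = 1081)
A*k = 1081*(-5) = -5405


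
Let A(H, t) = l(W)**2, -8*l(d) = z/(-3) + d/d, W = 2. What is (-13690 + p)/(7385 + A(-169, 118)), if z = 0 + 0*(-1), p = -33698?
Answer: -1010944/157547 ≈ -6.4168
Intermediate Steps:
z = 0 (z = 0 + 0 = 0)
l(d) = -1/8 (l(d) = -(0/(-3) + d/d)/8 = -(0*(-1/3) + 1)/8 = -(0 + 1)/8 = -1/8*1 = -1/8)
A(H, t) = 1/64 (A(H, t) = (-1/8)**2 = 1/64)
(-13690 + p)/(7385 + A(-169, 118)) = (-13690 - 33698)/(7385 + 1/64) = -47388/472641/64 = -47388*64/472641 = -1010944/157547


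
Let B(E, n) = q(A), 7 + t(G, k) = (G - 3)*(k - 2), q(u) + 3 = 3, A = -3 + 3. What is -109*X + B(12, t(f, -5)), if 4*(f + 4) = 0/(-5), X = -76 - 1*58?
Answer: 14606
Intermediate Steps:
A = 0
X = -134 (X = -76 - 58 = -134)
f = -4 (f = -4 + (0/(-5))/4 = -4 + (0*(-⅕))/4 = -4 + (¼)*0 = -4 + 0 = -4)
q(u) = 0 (q(u) = -3 + 3 = 0)
t(G, k) = -7 + (-3 + G)*(-2 + k) (t(G, k) = -7 + (G - 3)*(k - 2) = -7 + (-3 + G)*(-2 + k))
B(E, n) = 0
-109*X + B(12, t(f, -5)) = -109*(-134) + 0 = 14606 + 0 = 14606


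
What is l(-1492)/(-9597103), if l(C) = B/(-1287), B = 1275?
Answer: 425/4117157187 ≈ 1.0323e-7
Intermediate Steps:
l(C) = -425/429 (l(C) = 1275/(-1287) = 1275*(-1/1287) = -425/429)
l(-1492)/(-9597103) = -425/429/(-9597103) = -425/429*(-1/9597103) = 425/4117157187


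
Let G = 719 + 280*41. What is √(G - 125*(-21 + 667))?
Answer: 7*I*√1399 ≈ 261.82*I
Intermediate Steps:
G = 12199 (G = 719 + 11480 = 12199)
√(G - 125*(-21 + 667)) = √(12199 - 125*(-21 + 667)) = √(12199 - 125*646) = √(12199 - 80750) = √(-68551) = 7*I*√1399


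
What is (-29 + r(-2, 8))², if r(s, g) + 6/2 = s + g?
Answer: 676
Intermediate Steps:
r(s, g) = -3 + g + s (r(s, g) = -3 + (s + g) = -3 + (g + s) = -3 + g + s)
(-29 + r(-2, 8))² = (-29 + (-3 + 8 - 2))² = (-29 + 3)² = (-26)² = 676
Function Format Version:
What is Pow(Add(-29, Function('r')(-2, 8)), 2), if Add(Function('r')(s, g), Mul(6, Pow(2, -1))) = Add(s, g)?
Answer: 676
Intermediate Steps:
Function('r')(s, g) = Add(-3, g, s) (Function('r')(s, g) = Add(-3, Add(s, g)) = Add(-3, Add(g, s)) = Add(-3, g, s))
Pow(Add(-29, Function('r')(-2, 8)), 2) = Pow(Add(-29, Add(-3, 8, -2)), 2) = Pow(Add(-29, 3), 2) = Pow(-26, 2) = 676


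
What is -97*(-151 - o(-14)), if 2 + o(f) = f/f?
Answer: 14550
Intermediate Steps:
o(f) = -1 (o(f) = -2 + f/f = -2 + 1 = -1)
-97*(-151 - o(-14)) = -97*(-151 - 1*(-1)) = -97*(-151 + 1) = -97*(-150) = 14550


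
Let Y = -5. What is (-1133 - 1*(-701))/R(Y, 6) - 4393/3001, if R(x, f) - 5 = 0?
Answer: -1318397/15005 ≈ -87.864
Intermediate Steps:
R(x, f) = 5 (R(x, f) = 5 + 0 = 5)
(-1133 - 1*(-701))/R(Y, 6) - 4393/3001 = (-1133 - 1*(-701))/5 - 4393/3001 = (-1133 + 701)*(⅕) - 4393*1/3001 = -432*⅕ - 4393/3001 = -432/5 - 4393/3001 = -1318397/15005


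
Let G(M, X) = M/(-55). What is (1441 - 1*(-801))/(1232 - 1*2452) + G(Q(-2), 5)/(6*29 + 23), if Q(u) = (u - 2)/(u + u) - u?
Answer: -2429573/1321870 ≈ -1.8380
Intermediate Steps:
Q(u) = -u + (-2 + u)/(2*u) (Q(u) = (-2 + u)/((2*u)) - u = (-2 + u)*(1/(2*u)) - u = (-2 + u)/(2*u) - u = -u + (-2 + u)/(2*u))
G(M, X) = -M/55 (G(M, X) = M*(-1/55) = -M/55)
(1441 - 1*(-801))/(1232 - 1*2452) + G(Q(-2), 5)/(6*29 + 23) = (1441 - 1*(-801))/(1232 - 1*2452) + (-(1/2 - 1*(-2) - 1/(-2))/55)/(6*29 + 23) = (1441 + 801)/(1232 - 2452) + (-(1/2 + 2 - 1*(-1/2))/55)/(174 + 23) = 2242/(-1220) - (1/2 + 2 + 1/2)/55/197 = 2242*(-1/1220) - 1/55*3*(1/197) = -1121/610 - 3/55*1/197 = -1121/610 - 3/10835 = -2429573/1321870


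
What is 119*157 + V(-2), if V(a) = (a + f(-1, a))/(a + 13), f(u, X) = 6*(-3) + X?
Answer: 18681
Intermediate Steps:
f(u, X) = -18 + X
V(a) = (-18 + 2*a)/(13 + a) (V(a) = (a + (-18 + a))/(a + 13) = (-18 + 2*a)/(13 + a))
119*157 + V(-2) = 119*157 + 2*(-9 - 2)/(13 - 2) = 18683 + 2*(-11)/11 = 18683 + 2*(1/11)*(-11) = 18683 - 2 = 18681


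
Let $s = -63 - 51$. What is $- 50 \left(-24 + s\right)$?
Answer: $6900$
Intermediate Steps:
$s = -114$ ($s = -63 - 51 = -114$)
$- 50 \left(-24 + s\right) = - 50 \left(-24 - 114\right) = \left(-50\right) \left(-138\right) = 6900$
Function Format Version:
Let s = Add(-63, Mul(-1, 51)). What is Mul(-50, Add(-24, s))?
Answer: 6900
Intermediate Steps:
s = -114 (s = Add(-63, -51) = -114)
Mul(-50, Add(-24, s)) = Mul(-50, Add(-24, -114)) = Mul(-50, -138) = 6900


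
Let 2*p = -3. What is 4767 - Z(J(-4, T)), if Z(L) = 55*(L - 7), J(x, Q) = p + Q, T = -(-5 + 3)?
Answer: 10249/2 ≈ 5124.5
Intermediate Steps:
p = -3/2 (p = (1/2)*(-3) = -3/2 ≈ -1.5000)
T = 2 (T = -1*(-2) = 2)
J(x, Q) = -3/2 + Q
Z(L) = -385 + 55*L (Z(L) = 55*(-7 + L) = -385 + 55*L)
4767 - Z(J(-4, T)) = 4767 - (-385 + 55*(-3/2 + 2)) = 4767 - (-385 + 55*(1/2)) = 4767 - (-385 + 55/2) = 4767 - 1*(-715/2) = 4767 + 715/2 = 10249/2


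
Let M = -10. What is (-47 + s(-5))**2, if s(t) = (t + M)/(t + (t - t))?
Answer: 1936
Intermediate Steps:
s(t) = (-10 + t)/t (s(t) = (t - 10)/(t + (t - t)) = (-10 + t)/(t + 0) = (-10 + t)/t)
(-47 + s(-5))**2 = (-47 + (-10 - 5)/(-5))**2 = (-47 - 1/5*(-15))**2 = (-47 + 3)**2 = (-44)**2 = 1936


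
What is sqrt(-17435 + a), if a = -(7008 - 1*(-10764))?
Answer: I*sqrt(35207) ≈ 187.64*I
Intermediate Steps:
a = -17772 (a = -(7008 + 10764) = -1*17772 = -17772)
sqrt(-17435 + a) = sqrt(-17435 - 17772) = sqrt(-35207) = I*sqrt(35207)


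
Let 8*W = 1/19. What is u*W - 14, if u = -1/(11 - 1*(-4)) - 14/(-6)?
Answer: -15943/1140 ≈ -13.985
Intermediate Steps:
u = 34/15 (u = -1/(11 + 4) - 14*(-1/6) = -1/15 + 7/3 = 34/15 ≈ 2.2667)
W = 1/152 (W = (1/8)/19 = (1/8)*(1/19) = 1/152 ≈ 0.0065789)
u*W - 14 = (34/15)*(1/152) - 14 = 17/1140 - 14 = -15943/1140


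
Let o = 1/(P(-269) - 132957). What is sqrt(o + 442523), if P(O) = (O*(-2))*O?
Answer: 2*sqrt(8530253348696691)/277679 ≈ 665.22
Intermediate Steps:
P(O) = -2*O**2 (P(O) = (-2*O)*O = -2*O**2)
o = -1/277679 (o = 1/(-2*(-269)**2 - 132957) = 1/(-2*72361 - 132957) = 1/(-144722 - 132957) = 1/(-277679) = -1/277679 ≈ -3.6013e-6)
sqrt(o + 442523) = sqrt(-1/277679 + 442523) = sqrt(122879344116/277679) = 2*sqrt(8530253348696691)/277679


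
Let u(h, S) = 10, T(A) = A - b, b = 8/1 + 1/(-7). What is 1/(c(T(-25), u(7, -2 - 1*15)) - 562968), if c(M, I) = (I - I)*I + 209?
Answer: -1/562759 ≈ -1.7770e-6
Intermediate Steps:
b = 55/7 (b = 8*1 + 1*(-⅐) = 8 - ⅐ = 55/7 ≈ 7.8571)
T(A) = -55/7 + A (T(A) = A - 1*55/7 = A - 55/7 = -55/7 + A)
c(M, I) = 209 (c(M, I) = 0*I + 209 = 0 + 209 = 209)
1/(c(T(-25), u(7, -2 - 1*15)) - 562968) = 1/(209 - 562968) = 1/(-562759) = -1/562759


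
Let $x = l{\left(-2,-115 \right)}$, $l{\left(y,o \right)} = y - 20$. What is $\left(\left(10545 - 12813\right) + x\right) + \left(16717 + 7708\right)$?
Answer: $22135$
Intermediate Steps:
$l{\left(y,o \right)} = -20 + y$ ($l{\left(y,o \right)} = y - 20 = -20 + y$)
$x = -22$ ($x = -20 - 2 = -22$)
$\left(\left(10545 - 12813\right) + x\right) + \left(16717 + 7708\right) = \left(\left(10545 - 12813\right) - 22\right) + \left(16717 + 7708\right) = \left(-2268 - 22\right) + 24425 = -2290 + 24425 = 22135$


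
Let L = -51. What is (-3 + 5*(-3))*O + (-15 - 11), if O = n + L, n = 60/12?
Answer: 802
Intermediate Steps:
n = 5 (n = 60*(1/12) = 5)
O = -46 (O = 5 - 51 = -46)
(-3 + 5*(-3))*O + (-15 - 11) = (-3 + 5*(-3))*(-46) + (-15 - 11) = (-3 - 15)*(-46) - 26 = -18*(-46) - 26 = 828 - 26 = 802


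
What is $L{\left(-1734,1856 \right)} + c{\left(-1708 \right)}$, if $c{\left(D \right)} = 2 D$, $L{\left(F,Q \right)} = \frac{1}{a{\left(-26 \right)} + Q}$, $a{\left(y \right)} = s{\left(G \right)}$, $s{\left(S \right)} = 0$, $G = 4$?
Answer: $- \frac{6340095}{1856} \approx -3416.0$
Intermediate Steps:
$a{\left(y \right)} = 0$
$L{\left(F,Q \right)} = \frac{1}{Q}$ ($L{\left(F,Q \right)} = \frac{1}{0 + Q} = \frac{1}{Q}$)
$L{\left(-1734,1856 \right)} + c{\left(-1708 \right)} = \frac{1}{1856} + 2 \left(-1708\right) = \frac{1}{1856} - 3416 = - \frac{6340095}{1856}$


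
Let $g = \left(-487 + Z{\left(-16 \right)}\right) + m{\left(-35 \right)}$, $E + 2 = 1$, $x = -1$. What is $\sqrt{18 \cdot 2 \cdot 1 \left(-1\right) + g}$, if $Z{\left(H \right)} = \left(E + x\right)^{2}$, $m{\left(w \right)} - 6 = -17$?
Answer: $i \sqrt{530} \approx 23.022 i$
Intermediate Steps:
$E = -1$ ($E = -2 + 1 = -1$)
$m{\left(w \right)} = -11$ ($m{\left(w \right)} = 6 - 17 = -11$)
$Z{\left(H \right)} = 4$ ($Z{\left(H \right)} = \left(-1 - 1\right)^{2} = \left(-2\right)^{2} = 4$)
$g = -494$ ($g = \left(-487 + 4\right) - 11 = -483 - 11 = -494$)
$\sqrt{18 \cdot 2 \cdot 1 \left(-1\right) + g} = \sqrt{18 \cdot 2 \cdot 1 \left(-1\right) - 494} = \sqrt{18 \cdot 2 \left(-1\right) - 494} = \sqrt{18 \left(-2\right) - 494} = \sqrt{-36 - 494} = \sqrt{-530} = i \sqrt{530}$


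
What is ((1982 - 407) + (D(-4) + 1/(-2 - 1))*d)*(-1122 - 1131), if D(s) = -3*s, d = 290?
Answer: -11171125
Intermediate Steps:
((1982 - 407) + (D(-4) + 1/(-2 - 1))*d)*(-1122 - 1131) = ((1982 - 407) + (-3*(-4) + 1/(-2 - 1))*290)*(-1122 - 1131) = (1575 + (12 + 1/(-3))*290)*(-2253) = (1575 + (12 + 1*(-⅓))*290)*(-2253) = (1575 + (12 - ⅓)*290)*(-2253) = (1575 + (35/3)*290)*(-2253) = (1575 + 10150/3)*(-2253) = (14875/3)*(-2253) = -11171125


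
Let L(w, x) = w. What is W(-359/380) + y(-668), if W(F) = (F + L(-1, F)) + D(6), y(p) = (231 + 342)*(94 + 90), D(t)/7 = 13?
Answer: 40098001/380 ≈ 1.0552e+5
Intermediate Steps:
D(t) = 91 (D(t) = 7*13 = 91)
y(p) = 105432 (y(p) = 573*184 = 105432)
W(F) = 90 + F (W(F) = (F - 1) + 91 = (-1 + F) + 91 = 90 + F)
W(-359/380) + y(-668) = (90 - 359/380) + 105432 = 33841/380 + 105432 = 40098001/380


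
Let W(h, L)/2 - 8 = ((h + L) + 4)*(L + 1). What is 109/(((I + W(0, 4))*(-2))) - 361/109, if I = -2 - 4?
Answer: -76861/19620 ≈ -3.9175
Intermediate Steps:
I = -6
W(h, L) = 16 + 2*(1 + L)*(4 + L + h) (W(h, L) = 16 + 2*(((h + L) + 4)*(L + 1)) = 16 + 2*(((L + h) + 4)*(1 + L)) = 16 + 2*((4 + L + h)*(1 + L)) = 16 + 2*((1 + L)*(4 + L + h)) = 16 + 2*(1 + L)*(4 + L + h))
109/(((I + W(0, 4))*(-2))) - 361/109 = 109/(((-6 + (24 + 2*0 + 2*4**2 + 10*4 + 2*4*0))*(-2))) - 361/109 = 109/(((-6 + (24 + 0 + 2*16 + 40 + 0))*(-2))) - 361*1/109 = 109/(((-6 + (24 + 0 + 32 + 40 + 0))*(-2))) - 361/109 = 109/(((-6 + 96)*(-2))) - 361/109 = 109/((90*(-2))) - 361/109 = 109/(-180) - 361/109 = 109*(-1/180) - 361/109 = -109/180 - 361/109 = -76861/19620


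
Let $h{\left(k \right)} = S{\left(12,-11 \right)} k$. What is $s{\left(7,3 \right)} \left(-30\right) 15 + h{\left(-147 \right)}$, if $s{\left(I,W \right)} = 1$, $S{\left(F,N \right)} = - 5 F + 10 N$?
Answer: $24540$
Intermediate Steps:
$h{\left(k \right)} = - 170 k$ ($h{\left(k \right)} = \left(\left(-5\right) 12 + 10 \left(-11\right)\right) k = \left(-60 - 110\right) k = - 170 k$)
$s{\left(7,3 \right)} \left(-30\right) 15 + h{\left(-147 \right)} = 1 \left(-30\right) 15 - -24990 = \left(-30\right) 15 + 24990 = -450 + 24990 = 24540$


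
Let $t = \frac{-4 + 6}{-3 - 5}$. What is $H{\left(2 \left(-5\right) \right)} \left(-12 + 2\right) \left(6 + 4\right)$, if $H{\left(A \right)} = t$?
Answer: $25$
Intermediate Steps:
$t = - \frac{1}{4}$ ($t = \frac{2}{-8} = 2 \left(- \frac{1}{8}\right) = - \frac{1}{4} \approx -0.25$)
$H{\left(A \right)} = - \frac{1}{4}$
$H{\left(2 \left(-5\right) \right)} \left(-12 + 2\right) \left(6 + 4\right) = - \frac{\left(-12 + 2\right) \left(6 + 4\right)}{4} = - \frac{\left(-10\right) 10}{4} = \left(- \frac{1}{4}\right) \left(-100\right) = 25$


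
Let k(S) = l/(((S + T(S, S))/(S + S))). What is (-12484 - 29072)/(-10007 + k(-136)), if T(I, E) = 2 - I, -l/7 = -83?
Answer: 41556/89023 ≈ 0.46680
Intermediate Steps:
l = 581 (l = -7*(-83) = 581)
k(S) = 581*S (k(S) = 581/(((S + (2 - S))/(S + S))) = 581/((2/((2*S)))) = 581/((2*(1/(2*S)))) = 581/(1/S) = 581*S)
(-12484 - 29072)/(-10007 + k(-136)) = (-12484 - 29072)/(-10007 + 581*(-136)) = -41556/(-10007 - 79016) = -41556/(-89023) = -41556*(-1/89023) = 41556/89023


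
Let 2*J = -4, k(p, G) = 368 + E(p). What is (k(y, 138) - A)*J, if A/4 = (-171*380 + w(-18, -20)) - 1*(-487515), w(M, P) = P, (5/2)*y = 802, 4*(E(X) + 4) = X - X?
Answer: 3379392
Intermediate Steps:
E(X) = -4 (E(X) = -4 + (X - X)/4 = -4 + (¼)*0 = -4 + 0 = -4)
y = 1604/5 (y = (⅖)*802 = 1604/5 ≈ 320.80)
k(p, G) = 364 (k(p, G) = 368 - 4 = 364)
J = -2 (J = (½)*(-4) = -2)
A = 1690060 (A = 4*((-171*380 - 20) - 1*(-487515)) = 4*((-64980 - 20) + 487515) = 4*(-65000 + 487515) = 4*422515 = 1690060)
(k(y, 138) - A)*J = (364 - 1*1690060)*(-2) = (364 - 1690060)*(-2) = -1689696*(-2) = 3379392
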